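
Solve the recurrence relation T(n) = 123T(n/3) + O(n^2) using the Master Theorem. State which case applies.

Master Theorem for T(n) = 123T(n/3) + O(n^2):

a = 123, b = 3, c = 2
log_b(a) = log_3(123) = 4.3802

Case 1: c = 2 < log_3(123) = 4.3802
T(n) = O(n^(log_3 123))

For T(n) = 123T(n/3) + O(n^2): log_3(123) = 4.3802. This is Case 1 of the Master Theorem (c < log_b(a), work dominated by leaves), giving O(n^(log_3 123)).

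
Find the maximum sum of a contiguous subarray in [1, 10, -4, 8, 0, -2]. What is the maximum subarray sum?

Using Kadane's algorithm on [1, 10, -4, 8, 0, -2]:

Scanning through the array:
Position 1 (value 10): max_ending_here = 11, max_so_far = 11
Position 2 (value -4): max_ending_here = 7, max_so_far = 11
Position 3 (value 8): max_ending_here = 15, max_so_far = 15
Position 4 (value 0): max_ending_here = 15, max_so_far = 15
Position 5 (value -2): max_ending_here = 13, max_so_far = 15

Maximum subarray: [1, 10, -4, 8]
Maximum sum: 15

The maximum subarray is [1, 10, -4, 8] with sum 15. This subarray runs from index 0 to index 3.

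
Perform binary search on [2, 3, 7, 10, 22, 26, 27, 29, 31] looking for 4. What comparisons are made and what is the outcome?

Binary search for 4 in [2, 3, 7, 10, 22, 26, 27, 29, 31]:

lo=0, hi=8, mid=4, arr[mid]=22 -> 22 > 4, search left half
lo=0, hi=3, mid=1, arr[mid]=3 -> 3 < 4, search right half
lo=2, hi=3, mid=2, arr[mid]=7 -> 7 > 4, search left half
lo=2 > hi=1, target 4 not found

Binary search determines that 4 is not in the array after 3 comparisons. The search space was exhausted without finding the target.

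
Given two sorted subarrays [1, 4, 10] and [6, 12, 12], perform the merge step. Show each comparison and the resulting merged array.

Merging process:

Compare 1 vs 6: take 1 from left. Merged: [1]
Compare 4 vs 6: take 4 from left. Merged: [1, 4]
Compare 10 vs 6: take 6 from right. Merged: [1, 4, 6]
Compare 10 vs 12: take 10 from left. Merged: [1, 4, 6, 10]
Append remaining from right: [12, 12]. Merged: [1, 4, 6, 10, 12, 12]

Final merged array: [1, 4, 6, 10, 12, 12]
Total comparisons: 4

The merged array is [1, 4, 6, 10, 12, 12], requiring 4 comparisons. The merge step runs in O(n) time where n is the total number of elements.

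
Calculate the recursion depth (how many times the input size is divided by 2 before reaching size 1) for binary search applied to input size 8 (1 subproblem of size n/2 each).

For divide and conquer with division factor 2:

Problem sizes at each level:
Level 0: 8
Level 1: 4
Level 2: 2
Level 3: 1

The root is level 0 and the size-1 base case is level 3 (the tree spans levels 0 through 3, i.e. 4 levels counting the root), so the depth is the number of divisions: log_2(8) = 3

The recursion tree depth is log_2(8) = 3. At each level, the problem size is divided by 2, so it takes 3 divisions to reduce to a base case of size 1. The algorithm makes 1 recursive call at each level.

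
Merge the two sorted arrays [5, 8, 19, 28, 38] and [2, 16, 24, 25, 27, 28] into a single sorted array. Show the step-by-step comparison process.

Merging process:

Compare 5 vs 2: take 2 from right. Merged: [2]
Compare 5 vs 16: take 5 from left. Merged: [2, 5]
Compare 8 vs 16: take 8 from left. Merged: [2, 5, 8]
Compare 19 vs 16: take 16 from right. Merged: [2, 5, 8, 16]
Compare 19 vs 24: take 19 from left. Merged: [2, 5, 8, 16, 19]
Compare 28 vs 24: take 24 from right. Merged: [2, 5, 8, 16, 19, 24]
Compare 28 vs 25: take 25 from right. Merged: [2, 5, 8, 16, 19, 24, 25]
Compare 28 vs 27: take 27 from right. Merged: [2, 5, 8, 16, 19, 24, 25, 27]
Compare 28 vs 28: take 28 from left. Merged: [2, 5, 8, 16, 19, 24, 25, 27, 28]
Compare 38 vs 28: take 28 from right. Merged: [2, 5, 8, 16, 19, 24, 25, 27, 28, 28]
Append remaining from left: [38]. Merged: [2, 5, 8, 16, 19, 24, 25, 27, 28, 28, 38]

Final merged array: [2, 5, 8, 16, 19, 24, 25, 27, 28, 28, 38]
Total comparisons: 10

The merged array is [2, 5, 8, 16, 19, 24, 25, 27, 28, 28, 38], requiring 10 comparisons. The merge step runs in O(n) time where n is the total number of elements.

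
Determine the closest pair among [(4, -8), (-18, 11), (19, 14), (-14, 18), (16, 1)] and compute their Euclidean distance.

Computing all pairwise distances among 5 points:

d((4, -8), (-18, 11)) = 29.0689
d((4, -8), (19, 14)) = 26.6271
d((4, -8), (-14, 18)) = 31.6228
d((4, -8), (16, 1)) = 15.0
d((-18, 11), (19, 14)) = 37.1214
d((-18, 11), (-14, 18)) = 8.0623 <-- minimum
d((-18, 11), (16, 1)) = 35.4401
d((19, 14), (-14, 18)) = 33.2415
d((19, 14), (16, 1)) = 13.3417
d((-14, 18), (16, 1)) = 34.4819

Closest pair: (-18, 11) and (-14, 18) with distance 8.0623

The closest pair is (-18, 11) and (-14, 18) with Euclidean distance 8.0623. For 5 points, brute-force pairwise comparison is shown above. For large n, the divide-and-conquer algorithm (sort by x, recurse on halves, check the dividing strip) achieves O(n log n).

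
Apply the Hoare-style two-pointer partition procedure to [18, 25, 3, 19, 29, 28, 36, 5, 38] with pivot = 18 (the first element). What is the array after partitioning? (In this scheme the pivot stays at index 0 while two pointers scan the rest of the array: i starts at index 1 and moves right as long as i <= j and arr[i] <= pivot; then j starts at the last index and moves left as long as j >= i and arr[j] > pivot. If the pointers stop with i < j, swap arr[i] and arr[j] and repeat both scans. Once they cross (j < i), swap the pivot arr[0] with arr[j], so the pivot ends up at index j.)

Hoare-style two-pointer partition with pivot = 18:

Initial array: [18, 25, 3, 19, 29, 28, 36, 5, 38]

Pointers start at i = 1, j = 8.
i stops at index 1 (arr[1]=25 > 18), j stops at index 7 (arr[7]=5 <= 18): swap arr[1] and arr[7], array becomes [18, 5, 3, 19, 29, 28, 36, 25, 38]
i ends at 3, j ends at 2: the pointers have crossed (j < i), so scanning stops.

Swap pivot arr[0] with arr[2] to place pivot at position 2: [3, 5, 18, 19, 29, 28, 36, 25, 38]
Pivot position: 2

After partitioning with pivot 18, the array becomes [3, 5, 18, 19, 29, 28, 36, 25, 38]. The pivot is placed at index 2. All elements to the left of the pivot are <= 18, and all elements to the right are > 18.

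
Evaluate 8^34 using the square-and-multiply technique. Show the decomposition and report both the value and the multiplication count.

Computing 8^34 by squaring (build up from 8^1; each line after the first costs one multiplication):

8^1 = 8
8^2 = (8^1)^2 = 8^2 = 64
8^4 = (8^2)^2 = 64^2 = 4096
8^8 = (8^4)^2 = 4096^2 = 16777216
8^16 = (8^8)^2 = 16777216^2 = 281474976710656
8^17 = 8 * 8^16 = 8 * 281474976710656 = 2251799813685248
8^34 = (8^17)^2 = 2251799813685248^2 = 5070602400912917605986812821504

Result: 5070602400912917605986812821504
Multiplications needed: 6 (6 lines after 8^1)

8^34 = 5070602400912917605986812821504. Using exponentiation by squaring, this requires 6 multiplications. The key idea: if the exponent is even, square the half-power; if odd, multiply by the base once.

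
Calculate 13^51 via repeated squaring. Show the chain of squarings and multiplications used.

Computing 13^51 by squaring (build up from 13^1; each line after the first costs one multiplication):

13^1 = 13
13^2 = (13^1)^2 = 13^2 = 169
13^3 = 13 * 13^2 = 13 * 169 = 2197
13^6 = (13^3)^2 = 2197^2 = 4826809
13^12 = (13^6)^2 = 4826809^2 = 23298085122481
13^24 = (13^12)^2 = 23298085122481^2 = 542800770374370512771595361
13^25 = 13 * 13^24 = 13 * 542800770374370512771595361 = 7056410014866816666030739693
13^50 = (13^25)^2 = 7056410014866816666030739693^2 = 49792922297912707801714181535533618316401192004725734249
13^51 = 13 * 13^50 = 13 * 49792922297912707801714181535533618316401192004725734249 = 647307989872865201422284359961937038113215496061434545237

Result: 647307989872865201422284359961937038113215496061434545237
Multiplications needed: 8 (8 lines after 13^1)

13^51 = 647307989872865201422284359961937038113215496061434545237. Using exponentiation by squaring, this requires 8 multiplications. The key idea: if the exponent is even, square the half-power; if odd, multiply by the base once.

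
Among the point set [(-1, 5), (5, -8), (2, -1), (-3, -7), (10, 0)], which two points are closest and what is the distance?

Computing all pairwise distances among 5 points:

d((-1, 5), (5, -8)) = 14.3178
d((-1, 5), (2, -1)) = 6.7082 <-- minimum
d((-1, 5), (-3, -7)) = 12.1655
d((-1, 5), (10, 0)) = 12.083
d((5, -8), (2, -1)) = 7.6158
d((5, -8), (-3, -7)) = 8.0623
d((5, -8), (10, 0)) = 9.434
d((2, -1), (-3, -7)) = 7.8102
d((2, -1), (10, 0)) = 8.0623
d((-3, -7), (10, 0)) = 14.7648

Closest pair: (-1, 5) and (2, -1) with distance 6.7082

The closest pair is (-1, 5) and (2, -1) with Euclidean distance 6.7082. For 5 points, brute-force pairwise comparison is shown above. For large n, the divide-and-conquer algorithm (sort by x, recurse on halves, check the dividing strip) achieves O(n log n).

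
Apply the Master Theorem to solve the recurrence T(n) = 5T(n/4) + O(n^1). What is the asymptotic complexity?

Master Theorem for T(n) = 5T(n/4) + O(n^1):

a = 5, b = 4, c = 1
log_b(a) = log_4(5) = 1.1610

Case 1: c = 1 < log_4(5) = 1.1610
T(n) = O(n^(log_4 5))

For T(n) = 5T(n/4) + O(n^1): log_4(5) = 1.1610. This is Case 1 of the Master Theorem (c < log_b(a), work dominated by leaves), giving O(n^(log_4 5)).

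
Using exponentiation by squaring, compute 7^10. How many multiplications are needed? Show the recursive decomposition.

Computing 7^10 by squaring (build up from 7^1; each line after the first costs one multiplication):

7^1 = 7
7^2 = (7^1)^2 = 7^2 = 49
7^4 = (7^2)^2 = 49^2 = 2401
7^5 = 7 * 7^4 = 7 * 2401 = 16807
7^10 = (7^5)^2 = 16807^2 = 282475249

Result: 282475249
Multiplications needed: 4 (4 lines after 7^1)

7^10 = 282475249. Using exponentiation by squaring, this requires 4 multiplications. The key idea: if the exponent is even, square the half-power; if odd, multiply by the base once.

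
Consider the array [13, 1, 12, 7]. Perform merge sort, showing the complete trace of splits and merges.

Merge sort trace:

Split: [13, 1, 12, 7] -> [13, 1] and [12, 7]
  Split: [13, 1] -> [13] and [1]
  Merge: [13] + [1] -> [1, 13]
  Split: [12, 7] -> [12] and [7]
  Merge: [12] + [7] -> [7, 12]
Merge: [1, 13] + [7, 12] -> [1, 7, 12, 13]

Final sorted array: [1, 7, 12, 13]

The merge sort proceeds by recursively splitting the array and merging sorted halves.
After all merges, the sorted array is [1, 7, 12, 13].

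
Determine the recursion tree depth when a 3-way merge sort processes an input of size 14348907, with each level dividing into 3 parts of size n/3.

For divide and conquer with division factor 3:

Problem sizes at each level:
Level 0: 14348907
Level 1: 4782969
Level 2: 1594323
Level 3: 531441
Level 4: 177147
Level 5: 59049
Level 6: 19683
Level 7: 6561
Level 8: 2187
Level 9: 729
Level 10: 243
Level 11: 81
Level 12: 27
Level 13: 9
Level 14: 3
Level 15: 1

The root is level 0 and the size-1 base case is level 15 (the tree spans levels 0 through 15, i.e. 16 levels counting the root), so the depth is the number of divisions: log_3(14348907) = 15

The recursion tree depth is log_3(14348907) = 15. At each level, the problem size is divided by 3, so it takes 15 divisions to reduce to a base case of size 1. The algorithm makes 3 recursive calls at each level.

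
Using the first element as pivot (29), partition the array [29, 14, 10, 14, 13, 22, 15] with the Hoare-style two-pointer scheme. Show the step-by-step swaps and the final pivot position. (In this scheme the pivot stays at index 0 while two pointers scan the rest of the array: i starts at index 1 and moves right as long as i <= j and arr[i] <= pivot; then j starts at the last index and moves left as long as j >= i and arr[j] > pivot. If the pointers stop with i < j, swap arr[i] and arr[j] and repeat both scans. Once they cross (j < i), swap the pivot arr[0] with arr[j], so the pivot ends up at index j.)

Hoare-style two-pointer partition with pivot = 29:

Initial array: [29, 14, 10, 14, 13, 22, 15]

Pointers start at i = 1, j = 6.
i ends at 7, j ends at 6: the pointers have crossed (j < i), so scanning stops.

Swap pivot arr[0] with arr[6] to place pivot at position 6: [15, 14, 10, 14, 13, 22, 29]
Pivot position: 6

After partitioning with pivot 29, the array becomes [15, 14, 10, 14, 13, 22, 29]. The pivot is placed at index 6. All elements to the left of the pivot are <= 29, and all elements to the right are > 29.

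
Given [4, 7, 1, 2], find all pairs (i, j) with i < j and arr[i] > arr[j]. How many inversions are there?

Finding inversions in [4, 7, 1, 2]:

(0, 2): arr[0]=4 > arr[2]=1
(0, 3): arr[0]=4 > arr[3]=2
(1, 2): arr[1]=7 > arr[2]=1
(1, 3): arr[1]=7 > arr[3]=2

Total inversions: 4

The array has 4 inversion(s): (0,2), (0,3), (1,2), (1,3). Each pair (i,j) satisfies i < j and arr[i] > arr[j].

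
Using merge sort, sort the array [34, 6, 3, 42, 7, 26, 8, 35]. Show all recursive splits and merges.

Merge sort trace:

Split: [34, 6, 3, 42, 7, 26, 8, 35] -> [34, 6, 3, 42] and [7, 26, 8, 35]
  Split: [34, 6, 3, 42] -> [34, 6] and [3, 42]
    Split: [34, 6] -> [34] and [6]
    Merge: [34] + [6] -> [6, 34]
    Split: [3, 42] -> [3] and [42]
    Merge: [3] + [42] -> [3, 42]
  Merge: [6, 34] + [3, 42] -> [3, 6, 34, 42]
  Split: [7, 26, 8, 35] -> [7, 26] and [8, 35]
    Split: [7, 26] -> [7] and [26]
    Merge: [7] + [26] -> [7, 26]
    Split: [8, 35] -> [8] and [35]
    Merge: [8] + [35] -> [8, 35]
  Merge: [7, 26] + [8, 35] -> [7, 8, 26, 35]
Merge: [3, 6, 34, 42] + [7, 8, 26, 35] -> [3, 6, 7, 8, 26, 34, 35, 42]

Final sorted array: [3, 6, 7, 8, 26, 34, 35, 42]

The merge sort proceeds by recursively splitting the array and merging sorted halves.
After all merges, the sorted array is [3, 6, 7, 8, 26, 34, 35, 42].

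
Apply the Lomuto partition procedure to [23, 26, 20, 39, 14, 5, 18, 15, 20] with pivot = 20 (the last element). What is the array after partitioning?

Lomuto partition with pivot = 20:

Initial array: [23, 26, 20, 39, 14, 5, 18, 15, 20]

arr[0]=23 > 20: no swap
arr[1]=26 > 20: no swap
arr[2]=20 <= 20: swap with position 0, array becomes [20, 26, 23, 39, 14, 5, 18, 15, 20]
arr[3]=39 > 20: no swap
arr[4]=14 <= 20: swap with position 1, array becomes [20, 14, 23, 39, 26, 5, 18, 15, 20]
arr[5]=5 <= 20: swap with position 2, array becomes [20, 14, 5, 39, 26, 23, 18, 15, 20]
arr[6]=18 <= 20: swap with position 3, array becomes [20, 14, 5, 18, 26, 23, 39, 15, 20]
arr[7]=15 <= 20: swap with position 4, array becomes [20, 14, 5, 18, 15, 23, 39, 26, 20]

Place pivot at position 5: [20, 14, 5, 18, 15, 20, 39, 26, 23]
Pivot position: 5

After partitioning with pivot 20, the array becomes [20, 14, 5, 18, 15, 20, 39, 26, 23]. The pivot is placed at index 5. All elements to the left of the pivot are <= 20, and all elements to the right are > 20.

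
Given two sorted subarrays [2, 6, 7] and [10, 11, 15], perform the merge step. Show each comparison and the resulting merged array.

Merging process:

Compare 2 vs 10: take 2 from left. Merged: [2]
Compare 6 vs 10: take 6 from left. Merged: [2, 6]
Compare 7 vs 10: take 7 from left. Merged: [2, 6, 7]
Append remaining from right: [10, 11, 15]. Merged: [2, 6, 7, 10, 11, 15]

Final merged array: [2, 6, 7, 10, 11, 15]
Total comparisons: 3

The merged array is [2, 6, 7, 10, 11, 15], requiring 3 comparisons. The merge step runs in O(n) time where n is the total number of elements.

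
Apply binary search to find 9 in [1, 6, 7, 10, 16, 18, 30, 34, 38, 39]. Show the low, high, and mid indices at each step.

Binary search for 9 in [1, 6, 7, 10, 16, 18, 30, 34, 38, 39]:

lo=0, hi=9, mid=4, arr[mid]=16 -> 16 > 9, search left half
lo=0, hi=3, mid=1, arr[mid]=6 -> 6 < 9, search right half
lo=2, hi=3, mid=2, arr[mid]=7 -> 7 < 9, search right half
lo=3, hi=3, mid=3, arr[mid]=10 -> 10 > 9, search left half
lo=3 > hi=2, target 9 not found

Binary search determines that 9 is not in the array after 4 comparisons. The search space was exhausted without finding the target.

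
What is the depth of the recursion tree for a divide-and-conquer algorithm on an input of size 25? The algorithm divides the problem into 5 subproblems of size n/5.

For divide and conquer with division factor 5:

Problem sizes at each level:
Level 0: 25
Level 1: 5
Level 2: 1

The root is level 0 and the size-1 base case is level 2 (the tree spans levels 0 through 2, i.e. 3 levels counting the root), so the depth is the number of divisions: log_5(25) = 2

The recursion tree depth is log_5(25) = 2. At each level, the problem size is divided by 5, so it takes 2 divisions to reduce to a base case of size 1. The algorithm makes 5 recursive calls at each level.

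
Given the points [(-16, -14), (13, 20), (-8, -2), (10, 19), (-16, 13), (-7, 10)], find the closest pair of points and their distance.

Computing all pairwise distances among 6 points:

d((-16, -14), (13, 20)) = 44.6878
d((-16, -14), (-8, -2)) = 14.4222
d((-16, -14), (10, 19)) = 42.0119
d((-16, -14), (-16, 13)) = 27.0
d((-16, -14), (-7, 10)) = 25.632
d((13, 20), (-8, -2)) = 30.4138
d((13, 20), (10, 19)) = 3.1623 <-- minimum
d((13, 20), (-16, 13)) = 29.8329
d((13, 20), (-7, 10)) = 22.3607
d((-8, -2), (10, 19)) = 27.6586
d((-8, -2), (-16, 13)) = 17.0
d((-8, -2), (-7, 10)) = 12.0416
d((10, 19), (-16, 13)) = 26.6833
d((10, 19), (-7, 10)) = 19.2354
d((-16, 13), (-7, 10)) = 9.4868

Closest pair: (13, 20) and (10, 19) with distance 3.1623

The closest pair is (13, 20) and (10, 19) with Euclidean distance 3.1623. For 6 points, brute-force pairwise comparison is shown above. For large n, the divide-and-conquer algorithm (sort by x, recurse on halves, check the dividing strip) achieves O(n log n).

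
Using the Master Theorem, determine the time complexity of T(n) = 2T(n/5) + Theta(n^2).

Master Theorem for T(n) = 2T(n/5) + O(n^2):

a = 2, b = 5, c = 2
log_b(a) = log_5(2) = 0.4307

Case 3: c = 2 > log_5(2) = 0.4307
T(n) = O(n^2) = O(n^2)

For T(n) = 2T(n/5) + O(n^2): log_5(2) = 0.4307. This is Case 3 of the Master Theorem (c > log_b(a), work dominated by root), giving O(n^2).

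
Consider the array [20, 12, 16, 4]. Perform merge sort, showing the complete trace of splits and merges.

Merge sort trace:

Split: [20, 12, 16, 4] -> [20, 12] and [16, 4]
  Split: [20, 12] -> [20] and [12]
  Merge: [20] + [12] -> [12, 20]
  Split: [16, 4] -> [16] and [4]
  Merge: [16] + [4] -> [4, 16]
Merge: [12, 20] + [4, 16] -> [4, 12, 16, 20]

Final sorted array: [4, 12, 16, 20]

The merge sort proceeds by recursively splitting the array and merging sorted halves.
After all merges, the sorted array is [4, 12, 16, 20].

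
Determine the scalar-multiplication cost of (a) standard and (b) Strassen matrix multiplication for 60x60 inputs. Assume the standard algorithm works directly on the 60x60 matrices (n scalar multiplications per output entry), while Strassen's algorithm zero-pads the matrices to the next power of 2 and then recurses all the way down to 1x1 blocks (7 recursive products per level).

Matrix multiplication for 60x60 matrices:

Strassen's algorithm requires power-of-2 dimensions. Pad 60x60 to 64x64 (next power of 2).

Standard algorithm: 60^3 = 216000 multiplications
Strassen's algorithm: 7^(log2(64)) = 7^6 = 117649 multiplications
Savings: 216000 - 117649 = 98351 multiplications

Standard: 216000 multiplications (60^3). Strassen: 117649 multiplications (7^6, after padding to 64x64). Strassen reduces 8 recursive multiplications to 7 at each level.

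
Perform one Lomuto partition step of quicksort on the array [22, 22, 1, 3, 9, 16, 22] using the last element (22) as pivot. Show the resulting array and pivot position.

Lomuto partition with pivot = 22:

Initial array: [22, 22, 1, 3, 9, 16, 22]

arr[0]=22 <= 22: swap with position 0, array becomes [22, 22, 1, 3, 9, 16, 22]
arr[1]=22 <= 22: swap with position 1, array becomes [22, 22, 1, 3, 9, 16, 22]
arr[2]=1 <= 22: swap with position 2, array becomes [22, 22, 1, 3, 9, 16, 22]
arr[3]=3 <= 22: swap with position 3, array becomes [22, 22, 1, 3, 9, 16, 22]
arr[4]=9 <= 22: swap with position 4, array becomes [22, 22, 1, 3, 9, 16, 22]
arr[5]=16 <= 22: swap with position 5, array becomes [22, 22, 1, 3, 9, 16, 22]

Place pivot at position 6: [22, 22, 1, 3, 9, 16, 22]
Pivot position: 6

After partitioning with pivot 22, the array becomes [22, 22, 1, 3, 9, 16, 22]. The pivot is placed at index 6. All elements to the left of the pivot are <= 22, and all elements to the right are > 22.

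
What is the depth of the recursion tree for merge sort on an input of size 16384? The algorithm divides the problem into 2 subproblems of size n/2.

For divide and conquer with division factor 2:

Problem sizes at each level:
Level 0: 16384
Level 1: 8192
Level 2: 4096
Level 3: 2048
Level 4: 1024
Level 5: 512
Level 6: 256
Level 7: 128
Level 8: 64
Level 9: 32
Level 10: 16
Level 11: 8
Level 12: 4
Level 13: 2
Level 14: 1

The root is level 0 and the size-1 base case is level 14 (the tree spans levels 0 through 14, i.e. 15 levels counting the root), so the depth is the number of divisions: log_2(16384) = 14

The recursion tree depth is log_2(16384) = 14. At each level, the problem size is divided by 2, so it takes 14 divisions to reduce to a base case of size 1. The algorithm makes 2 recursive calls at each level.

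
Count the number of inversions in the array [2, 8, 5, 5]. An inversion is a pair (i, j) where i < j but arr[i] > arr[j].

Finding inversions in [2, 8, 5, 5]:

(1, 2): arr[1]=8 > arr[2]=5
(1, 3): arr[1]=8 > arr[3]=5

Total inversions: 2

The array has 2 inversion(s): (1,2), (1,3). Each pair (i,j) satisfies i < j and arr[i] > arr[j].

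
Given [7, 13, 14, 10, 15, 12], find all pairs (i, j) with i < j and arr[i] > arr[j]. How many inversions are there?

Finding inversions in [7, 13, 14, 10, 15, 12]:

(1, 3): arr[1]=13 > arr[3]=10
(1, 5): arr[1]=13 > arr[5]=12
(2, 3): arr[2]=14 > arr[3]=10
(2, 5): arr[2]=14 > arr[5]=12
(4, 5): arr[4]=15 > arr[5]=12

Total inversions: 5

The array has 5 inversion(s): (1,3), (1,5), (2,3), (2,5), (4,5). Each pair (i,j) satisfies i < j and arr[i] > arr[j].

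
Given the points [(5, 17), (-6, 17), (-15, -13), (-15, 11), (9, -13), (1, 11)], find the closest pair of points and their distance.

Computing all pairwise distances among 6 points:

d((5, 17), (-6, 17)) = 11.0
d((5, 17), (-15, -13)) = 36.0555
d((5, 17), (-15, 11)) = 20.8806
d((5, 17), (9, -13)) = 30.2655
d((5, 17), (1, 11)) = 7.2111 <-- minimum
d((-6, 17), (-15, -13)) = 31.3209
d((-6, 17), (-15, 11)) = 10.8167
d((-6, 17), (9, -13)) = 33.541
d((-6, 17), (1, 11)) = 9.2195
d((-15, -13), (-15, 11)) = 24.0
d((-15, -13), (9, -13)) = 24.0
d((-15, -13), (1, 11)) = 28.8444
d((-15, 11), (9, -13)) = 33.9411
d((-15, 11), (1, 11)) = 16.0
d((9, -13), (1, 11)) = 25.2982

Closest pair: (5, 17) and (1, 11) with distance 7.2111

The closest pair is (5, 17) and (1, 11) with Euclidean distance 7.2111. For 6 points, brute-force pairwise comparison is shown above. For large n, the divide-and-conquer algorithm (sort by x, recurse on halves, check the dividing strip) achieves O(n log n).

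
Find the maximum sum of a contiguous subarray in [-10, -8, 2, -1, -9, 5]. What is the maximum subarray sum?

Using Kadane's algorithm on [-10, -8, 2, -1, -9, 5]:

Scanning through the array:
Position 1 (value -8): max_ending_here = -8, max_so_far = -8
Position 2 (value 2): max_ending_here = 2, max_so_far = 2
Position 3 (value -1): max_ending_here = 1, max_so_far = 2
Position 4 (value -9): max_ending_here = -8, max_so_far = 2
Position 5 (value 5): max_ending_here = 5, max_so_far = 5

Maximum subarray: [5]
Maximum sum: 5

The maximum subarray is [5] with sum 5. This subarray runs from index 5 to index 5.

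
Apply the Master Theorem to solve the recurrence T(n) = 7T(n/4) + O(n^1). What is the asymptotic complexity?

Master Theorem for T(n) = 7T(n/4) + O(n^1):

a = 7, b = 4, c = 1
log_b(a) = log_4(7) = 1.4037

Case 1: c = 1 < log_4(7) = 1.4037
T(n) = O(n^(log_4 7))

For T(n) = 7T(n/4) + O(n^1): log_4(7) = 1.4037. This is Case 1 of the Master Theorem (c < log_b(a), work dominated by leaves), giving O(n^(log_4 7)).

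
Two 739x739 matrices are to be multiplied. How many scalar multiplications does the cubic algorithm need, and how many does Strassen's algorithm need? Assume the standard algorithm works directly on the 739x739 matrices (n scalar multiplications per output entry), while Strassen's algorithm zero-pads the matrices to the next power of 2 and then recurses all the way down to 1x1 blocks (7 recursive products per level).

Matrix multiplication for 739x739 matrices:

Strassen's algorithm requires power-of-2 dimensions. Pad 739x739 to 1024x1024 (next power of 2).

Standard algorithm: 739^3 = 403583419 multiplications
Strassen's algorithm: 7^(log2(1024)) = 7^10 = 282475249 multiplications
Savings: 403583419 - 282475249 = 121108170 multiplications

Standard: 403583419 multiplications (739^3). Strassen: 282475249 multiplications (7^10, after padding to 1024x1024). Strassen reduces 8 recursive multiplications to 7 at each level.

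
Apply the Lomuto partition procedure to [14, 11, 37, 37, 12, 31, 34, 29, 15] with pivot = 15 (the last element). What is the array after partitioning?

Lomuto partition with pivot = 15:

Initial array: [14, 11, 37, 37, 12, 31, 34, 29, 15]

arr[0]=14 <= 15: swap with position 0, array becomes [14, 11, 37, 37, 12, 31, 34, 29, 15]
arr[1]=11 <= 15: swap with position 1, array becomes [14, 11, 37, 37, 12, 31, 34, 29, 15]
arr[2]=37 > 15: no swap
arr[3]=37 > 15: no swap
arr[4]=12 <= 15: swap with position 2, array becomes [14, 11, 12, 37, 37, 31, 34, 29, 15]
arr[5]=31 > 15: no swap
arr[6]=34 > 15: no swap
arr[7]=29 > 15: no swap

Place pivot at position 3: [14, 11, 12, 15, 37, 31, 34, 29, 37]
Pivot position: 3

After partitioning with pivot 15, the array becomes [14, 11, 12, 15, 37, 31, 34, 29, 37]. The pivot is placed at index 3. All elements to the left of the pivot are <= 15, and all elements to the right are > 15.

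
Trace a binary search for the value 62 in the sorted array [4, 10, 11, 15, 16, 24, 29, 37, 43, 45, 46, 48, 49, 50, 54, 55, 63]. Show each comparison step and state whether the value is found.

Binary search for 62 in [4, 10, 11, 15, 16, 24, 29, 37, 43, 45, 46, 48, 49, 50, 54, 55, 63]:

lo=0, hi=16, mid=8, arr[mid]=43 -> 43 < 62, search right half
lo=9, hi=16, mid=12, arr[mid]=49 -> 49 < 62, search right half
lo=13, hi=16, mid=14, arr[mid]=54 -> 54 < 62, search right half
lo=15, hi=16, mid=15, arr[mid]=55 -> 55 < 62, search right half
lo=16, hi=16, mid=16, arr[mid]=63 -> 63 > 62, search left half
lo=16 > hi=15, target 62 not found

Binary search determines that 62 is not in the array after 5 comparisons. The search space was exhausted without finding the target.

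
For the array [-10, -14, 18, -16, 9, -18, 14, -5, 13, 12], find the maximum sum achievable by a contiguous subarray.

Using Kadane's algorithm on [-10, -14, 18, -16, 9, -18, 14, -5, 13, 12]:

Scanning through the array:
Position 1 (value -14): max_ending_here = -14, max_so_far = -10
Position 2 (value 18): max_ending_here = 18, max_so_far = 18
Position 3 (value -16): max_ending_here = 2, max_so_far = 18
Position 4 (value 9): max_ending_here = 11, max_so_far = 18
Position 5 (value -18): max_ending_here = -7, max_so_far = 18
Position 6 (value 14): max_ending_here = 14, max_so_far = 18
Position 7 (value -5): max_ending_here = 9, max_so_far = 18
Position 8 (value 13): max_ending_here = 22, max_so_far = 22
Position 9 (value 12): max_ending_here = 34, max_so_far = 34

Maximum subarray: [14, -5, 13, 12]
Maximum sum: 34

The maximum subarray is [14, -5, 13, 12] with sum 34. This subarray runs from index 6 to index 9.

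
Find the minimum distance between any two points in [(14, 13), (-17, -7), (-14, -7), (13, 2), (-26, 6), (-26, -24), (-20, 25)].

Computing all pairwise distances among 7 points:

d((14, 13), (-17, -7)) = 36.8917
d((14, 13), (-14, -7)) = 34.4093
d((14, 13), (13, 2)) = 11.0454
d((14, 13), (-26, 6)) = 40.6079
d((14, 13), (-26, -24)) = 54.4885
d((14, 13), (-20, 25)) = 36.0555
d((-17, -7), (-14, -7)) = 3.0 <-- minimum
d((-17, -7), (13, 2)) = 31.3209
d((-17, -7), (-26, 6)) = 15.8114
d((-17, -7), (-26, -24)) = 19.2354
d((-17, -7), (-20, 25)) = 32.1403
d((-14, -7), (13, 2)) = 28.4605
d((-14, -7), (-26, 6)) = 17.6918
d((-14, -7), (-26, -24)) = 20.8087
d((-14, -7), (-20, 25)) = 32.5576
d((13, 2), (-26, 6)) = 39.2046
d((13, 2), (-26, -24)) = 46.8722
d((13, 2), (-20, 25)) = 40.2244
d((-26, 6), (-26, -24)) = 30.0
d((-26, 6), (-20, 25)) = 19.9249
d((-26, -24), (-20, 25)) = 49.366

Closest pair: (-17, -7) and (-14, -7) with distance 3.0

The closest pair is (-17, -7) and (-14, -7) with Euclidean distance 3.0. For 7 points, brute-force pairwise comparison is shown above. For large n, the divide-and-conquer algorithm (sort by x, recurse on halves, check the dividing strip) achieves O(n log n).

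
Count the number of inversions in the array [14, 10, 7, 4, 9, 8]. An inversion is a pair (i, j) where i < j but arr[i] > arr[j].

Finding inversions in [14, 10, 7, 4, 9, 8]:

(0, 1): arr[0]=14 > arr[1]=10
(0, 2): arr[0]=14 > arr[2]=7
(0, 3): arr[0]=14 > arr[3]=4
(0, 4): arr[0]=14 > arr[4]=9
(0, 5): arr[0]=14 > arr[5]=8
(1, 2): arr[1]=10 > arr[2]=7
(1, 3): arr[1]=10 > arr[3]=4
(1, 4): arr[1]=10 > arr[4]=9
(1, 5): arr[1]=10 > arr[5]=8
(2, 3): arr[2]=7 > arr[3]=4
(4, 5): arr[4]=9 > arr[5]=8

Total inversions: 11

The array has 11 inversion(s): (0,1), (0,2), (0,3), (0,4), (0,5), (1,2), (1,3), (1,4), (1,5), (2,3), (4,5). Each pair (i,j) satisfies i < j and arr[i] > arr[j].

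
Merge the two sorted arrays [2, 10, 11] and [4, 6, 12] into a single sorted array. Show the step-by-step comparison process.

Merging process:

Compare 2 vs 4: take 2 from left. Merged: [2]
Compare 10 vs 4: take 4 from right. Merged: [2, 4]
Compare 10 vs 6: take 6 from right. Merged: [2, 4, 6]
Compare 10 vs 12: take 10 from left. Merged: [2, 4, 6, 10]
Compare 11 vs 12: take 11 from left. Merged: [2, 4, 6, 10, 11]
Append remaining from right: [12]. Merged: [2, 4, 6, 10, 11, 12]

Final merged array: [2, 4, 6, 10, 11, 12]
Total comparisons: 5

The merged array is [2, 4, 6, 10, 11, 12], requiring 5 comparisons. The merge step runs in O(n) time where n is the total number of elements.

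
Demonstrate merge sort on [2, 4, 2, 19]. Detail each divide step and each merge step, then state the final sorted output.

Merge sort trace:

Split: [2, 4, 2, 19] -> [2, 4] and [2, 19]
  Split: [2, 4] -> [2] and [4]
  Merge: [2] + [4] -> [2, 4]
  Split: [2, 19] -> [2] and [19]
  Merge: [2] + [19] -> [2, 19]
Merge: [2, 4] + [2, 19] -> [2, 2, 4, 19]

Final sorted array: [2, 2, 4, 19]

The merge sort proceeds by recursively splitting the array and merging sorted halves.
After all merges, the sorted array is [2, 2, 4, 19].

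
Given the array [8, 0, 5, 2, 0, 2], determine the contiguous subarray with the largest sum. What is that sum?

Using Kadane's algorithm on [8, 0, 5, 2, 0, 2]:

Scanning through the array:
Position 1 (value 0): max_ending_here = 8, max_so_far = 8
Position 2 (value 5): max_ending_here = 13, max_so_far = 13
Position 3 (value 2): max_ending_here = 15, max_so_far = 15
Position 4 (value 0): max_ending_here = 15, max_so_far = 15
Position 5 (value 2): max_ending_here = 17, max_so_far = 17

Maximum subarray: [8, 0, 5, 2, 0, 2]
Maximum sum: 17

The maximum subarray is [8, 0, 5, 2, 0, 2] with sum 17. This subarray runs from index 0 to index 5.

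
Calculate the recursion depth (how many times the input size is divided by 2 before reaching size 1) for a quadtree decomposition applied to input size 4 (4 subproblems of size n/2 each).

For divide and conquer with division factor 2:

Problem sizes at each level:
Level 0: 4
Level 1: 2
Level 2: 1

The root is level 0 and the size-1 base case is level 2 (the tree spans levels 0 through 2, i.e. 3 levels counting the root), so the depth is the number of divisions: log_2(4) = 2

The recursion tree depth is log_2(4) = 2. At each level, the problem size is divided by 2, so it takes 2 divisions to reduce to a base case of size 1. The algorithm makes 4 recursive calls at each level.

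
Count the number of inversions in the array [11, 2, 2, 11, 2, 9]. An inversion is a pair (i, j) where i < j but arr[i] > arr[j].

Finding inversions in [11, 2, 2, 11, 2, 9]:

(0, 1): arr[0]=11 > arr[1]=2
(0, 2): arr[0]=11 > arr[2]=2
(0, 4): arr[0]=11 > arr[4]=2
(0, 5): arr[0]=11 > arr[5]=9
(3, 4): arr[3]=11 > arr[4]=2
(3, 5): arr[3]=11 > arr[5]=9

Total inversions: 6

The array has 6 inversion(s): (0,1), (0,2), (0,4), (0,5), (3,4), (3,5). Each pair (i,j) satisfies i < j and arr[i] > arr[j].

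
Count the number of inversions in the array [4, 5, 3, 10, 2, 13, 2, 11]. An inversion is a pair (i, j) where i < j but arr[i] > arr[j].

Finding inversions in [4, 5, 3, 10, 2, 13, 2, 11]:

(0, 2): arr[0]=4 > arr[2]=3
(0, 4): arr[0]=4 > arr[4]=2
(0, 6): arr[0]=4 > arr[6]=2
(1, 2): arr[1]=5 > arr[2]=3
(1, 4): arr[1]=5 > arr[4]=2
(1, 6): arr[1]=5 > arr[6]=2
(2, 4): arr[2]=3 > arr[4]=2
(2, 6): arr[2]=3 > arr[6]=2
(3, 4): arr[3]=10 > arr[4]=2
(3, 6): arr[3]=10 > arr[6]=2
(5, 6): arr[5]=13 > arr[6]=2
(5, 7): arr[5]=13 > arr[7]=11

Total inversions: 12

The array has 12 inversion(s): (0,2), (0,4), (0,6), (1,2), (1,4), (1,6), (2,4), (2,6), (3,4), (3,6), (5,6), (5,7). Each pair (i,j) satisfies i < j and arr[i] > arr[j].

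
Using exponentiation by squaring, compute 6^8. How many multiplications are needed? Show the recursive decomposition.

Computing 6^8 by squaring (build up from 6^1; each line after the first costs one multiplication):

6^1 = 6
6^2 = (6^1)^2 = 6^2 = 36
6^4 = (6^2)^2 = 36^2 = 1296
6^8 = (6^4)^2 = 1296^2 = 1679616

Result: 1679616
Multiplications needed: 3 (3 lines after 6^1)

6^8 = 1679616. Using exponentiation by squaring, this requires 3 multiplications. The key idea: if the exponent is even, square the half-power; if odd, multiply by the base once.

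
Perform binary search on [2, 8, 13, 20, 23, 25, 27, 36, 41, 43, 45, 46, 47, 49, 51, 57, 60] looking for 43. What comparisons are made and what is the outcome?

Binary search for 43 in [2, 8, 13, 20, 23, 25, 27, 36, 41, 43, 45, 46, 47, 49, 51, 57, 60]:

lo=0, hi=16, mid=8, arr[mid]=41 -> 41 < 43, search right half
lo=9, hi=16, mid=12, arr[mid]=47 -> 47 > 43, search left half
lo=9, hi=11, mid=10, arr[mid]=45 -> 45 > 43, search left half
lo=9, hi=9, mid=9, arr[mid]=43 -> Found target at index 9!

Binary search finds 43 at index 9 after 4 comparisons. The search repeatedly halves the search space by comparing with the middle element.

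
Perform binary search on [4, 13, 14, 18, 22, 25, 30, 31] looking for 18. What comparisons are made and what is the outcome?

Binary search for 18 in [4, 13, 14, 18, 22, 25, 30, 31]:

lo=0, hi=7, mid=3, arr[mid]=18 -> Found target at index 3!

Binary search finds 18 at index 3 after 1 comparisons. The search repeatedly halves the search space by comparing with the middle element.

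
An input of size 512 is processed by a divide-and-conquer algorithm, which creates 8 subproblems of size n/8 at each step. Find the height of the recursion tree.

For divide and conquer with division factor 8:

Problem sizes at each level:
Level 0: 512
Level 1: 64
Level 2: 8
Level 3: 1

The root is level 0 and the size-1 base case is level 3 (the tree spans levels 0 through 3, i.e. 4 levels counting the root), so the depth is the number of divisions: log_8(512) = 3

The recursion tree depth is log_8(512) = 3. At each level, the problem size is divided by 8, so it takes 3 divisions to reduce to a base case of size 1. The algorithm makes 8 recursive calls at each level.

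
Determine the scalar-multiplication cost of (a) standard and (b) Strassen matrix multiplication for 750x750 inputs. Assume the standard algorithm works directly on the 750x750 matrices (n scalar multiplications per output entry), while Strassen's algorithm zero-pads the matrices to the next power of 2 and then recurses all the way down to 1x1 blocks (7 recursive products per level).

Matrix multiplication for 750x750 matrices:

Strassen's algorithm requires power-of-2 dimensions. Pad 750x750 to 1024x1024 (next power of 2).

Standard algorithm: 750^3 = 421875000 multiplications
Strassen's algorithm: 7^(log2(1024)) = 7^10 = 282475249 multiplications
Savings: 421875000 - 282475249 = 139399751 multiplications

Standard: 421875000 multiplications (750^3). Strassen: 282475249 multiplications (7^10, after padding to 1024x1024). Strassen reduces 8 recursive multiplications to 7 at each level.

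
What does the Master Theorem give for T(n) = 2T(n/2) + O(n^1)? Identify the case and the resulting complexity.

Master Theorem for T(n) = 2T(n/2) + O(n^1):

a = 2, b = 2, c = 1
log_b(a) = log_2(2) = 1.0000

Case 2: c = 1 = log_2(2) = 1.0000
T(n) = O(n^1 log n) = O(n log n)

For T(n) = 2T(n/2) + O(n^1): log_2(2) = 1.0000. This is Case 2 of the Master Theorem (c = log_b(a), equal work at all levels), giving O(n log n).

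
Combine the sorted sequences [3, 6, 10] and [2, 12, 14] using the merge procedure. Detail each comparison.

Merging process:

Compare 3 vs 2: take 2 from right. Merged: [2]
Compare 3 vs 12: take 3 from left. Merged: [2, 3]
Compare 6 vs 12: take 6 from left. Merged: [2, 3, 6]
Compare 10 vs 12: take 10 from left. Merged: [2, 3, 6, 10]
Append remaining from right: [12, 14]. Merged: [2, 3, 6, 10, 12, 14]

Final merged array: [2, 3, 6, 10, 12, 14]
Total comparisons: 4

The merged array is [2, 3, 6, 10, 12, 14], requiring 4 comparisons. The merge step runs in O(n) time where n is the total number of elements.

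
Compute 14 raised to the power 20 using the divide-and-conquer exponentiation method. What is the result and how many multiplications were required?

Computing 14^20 by squaring (build up from 14^1; each line after the first costs one multiplication):

14^1 = 14
14^2 = (14^1)^2 = 14^2 = 196
14^4 = (14^2)^2 = 196^2 = 38416
14^5 = 14 * 14^4 = 14 * 38416 = 537824
14^10 = (14^5)^2 = 537824^2 = 289254654976
14^20 = (14^10)^2 = 289254654976^2 = 83668255425284801560576

Result: 83668255425284801560576
Multiplications needed: 5 (5 lines after 14^1)

14^20 = 83668255425284801560576. Using exponentiation by squaring, this requires 5 multiplications. The key idea: if the exponent is even, square the half-power; if odd, multiply by the base once.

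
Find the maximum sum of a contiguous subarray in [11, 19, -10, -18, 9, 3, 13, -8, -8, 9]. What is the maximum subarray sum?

Using Kadane's algorithm on [11, 19, -10, -18, 9, 3, 13, -8, -8, 9]:

Scanning through the array:
Position 1 (value 19): max_ending_here = 30, max_so_far = 30
Position 2 (value -10): max_ending_here = 20, max_so_far = 30
Position 3 (value -18): max_ending_here = 2, max_so_far = 30
Position 4 (value 9): max_ending_here = 11, max_so_far = 30
Position 5 (value 3): max_ending_here = 14, max_so_far = 30
Position 6 (value 13): max_ending_here = 27, max_so_far = 30
Position 7 (value -8): max_ending_here = 19, max_so_far = 30
Position 8 (value -8): max_ending_here = 11, max_so_far = 30
Position 9 (value 9): max_ending_here = 20, max_so_far = 30

Maximum subarray: [11, 19]
Maximum sum: 30

The maximum subarray is [11, 19] with sum 30. This subarray runs from index 0 to index 1.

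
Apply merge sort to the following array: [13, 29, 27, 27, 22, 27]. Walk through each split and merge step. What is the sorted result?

Merge sort trace:

Split: [13, 29, 27, 27, 22, 27] -> [13, 29, 27] and [27, 22, 27]
  Split: [13, 29, 27] -> [13] and [29, 27]
    Split: [29, 27] -> [29] and [27]
    Merge: [29] + [27] -> [27, 29]
  Merge: [13] + [27, 29] -> [13, 27, 29]
  Split: [27, 22, 27] -> [27] and [22, 27]
    Split: [22, 27] -> [22] and [27]
    Merge: [22] + [27] -> [22, 27]
  Merge: [27] + [22, 27] -> [22, 27, 27]
Merge: [13, 27, 29] + [22, 27, 27] -> [13, 22, 27, 27, 27, 29]

Final sorted array: [13, 22, 27, 27, 27, 29]

The merge sort proceeds by recursively splitting the array and merging sorted halves.
After all merges, the sorted array is [13, 22, 27, 27, 27, 29].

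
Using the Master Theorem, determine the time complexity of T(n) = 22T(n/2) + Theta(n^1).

Master Theorem for T(n) = 22T(n/2) + O(n^1):

a = 22, b = 2, c = 1
log_b(a) = log_2(22) = 4.4594

Case 1: c = 1 < log_2(22) = 4.4594
T(n) = O(n^(log_2 22))

For T(n) = 22T(n/2) + O(n^1): log_2(22) = 4.4594. This is Case 1 of the Master Theorem (c < log_b(a), work dominated by leaves), giving O(n^(log_2 22)).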